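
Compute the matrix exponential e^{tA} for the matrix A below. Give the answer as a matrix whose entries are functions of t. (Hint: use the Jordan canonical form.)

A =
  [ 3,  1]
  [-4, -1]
e^{tA} =
  [2*t*exp(t) + exp(t), t*exp(t)]
  [-4*t*exp(t), -2*t*exp(t) + exp(t)]

Strategy: write A = P · J · P⁻¹ where J is a Jordan canonical form, so e^{tA} = P · e^{tJ} · P⁻¹, and e^{tJ} can be computed block-by-block.

A has Jordan form
J =
  [1, 1]
  [0, 1]
(up to reordering of blocks).

Per-block formulas:
  For a 2×2 Jordan block J_2(1): exp(t · J_2(1)) = e^(1t)·(I + t·N), where N is the 2×2 nilpotent shift.

After assembling e^{tJ} and conjugating by P, we get:

e^{tA} =
  [2*t*exp(t) + exp(t), t*exp(t)]
  [-4*t*exp(t), -2*t*exp(t) + exp(t)]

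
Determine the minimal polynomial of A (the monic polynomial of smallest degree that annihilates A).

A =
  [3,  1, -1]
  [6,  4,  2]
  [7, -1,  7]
x^3 - 14*x^2 + 64*x - 96

The characteristic polynomial is χ_A(x) = (x - 6)*(x - 4)^2, so the eigenvalues are known. The minimal polynomial is
  m_A(x) = Π_λ (x − λ)^{k_λ}
where k_λ is the size of the *largest* Jordan block for λ (equivalently, the smallest k with (A − λI)^k v = 0 for every generalised eigenvector v of λ).

  λ = 4: largest Jordan block has size 2, contributing (x − 4)^2
  λ = 6: largest Jordan block has size 1, contributing (x − 6)

So m_A(x) = (x - 6)*(x - 4)^2 = x^3 - 14*x^2 + 64*x - 96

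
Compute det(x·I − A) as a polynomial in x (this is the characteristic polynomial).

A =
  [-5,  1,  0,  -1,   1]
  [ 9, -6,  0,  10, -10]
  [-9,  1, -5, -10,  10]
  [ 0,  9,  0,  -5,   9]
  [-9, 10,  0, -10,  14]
x^5 + 7*x^4 - 29*x^3 - 235*x^2 + 200*x + 2000

Expanding det(x·I − A) (e.g. by cofactor expansion or by noting that A is similar to its Jordan form J, which has the same characteristic polynomial as A) gives
  χ_A(x) = x^5 + 7*x^4 - 29*x^3 - 235*x^2 + 200*x + 2000
which factors as (x - 4)^2*(x + 5)^3. The eigenvalues (with algebraic multiplicities) are λ = -5 with multiplicity 3, λ = 4 with multiplicity 2.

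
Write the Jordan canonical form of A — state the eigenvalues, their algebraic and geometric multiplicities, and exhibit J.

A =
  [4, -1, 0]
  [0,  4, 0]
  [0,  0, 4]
J_2(4) ⊕ J_1(4)

The characteristic polynomial is
  det(x·I − A) = x^3 - 12*x^2 + 48*x - 64 = (x - 4)^3

Eigenvalues and multiplicities (the geometric multiplicity of λ is n − rank(A − λI), which equals the number of Jordan blocks for λ):
  λ = 4: algebraic multiplicity = 3, geometric multiplicity = 2

Determining the block sizes for each eigenvalue:
  λ = 4: 2 blocks summing to 3 forces exactly one block of size 2 and the rest size 1 → block sizes [2, 1]

Assembling the blocks gives a Jordan form
J =
  [4, 1, 0]
  [0, 4, 0]
  [0, 0, 4]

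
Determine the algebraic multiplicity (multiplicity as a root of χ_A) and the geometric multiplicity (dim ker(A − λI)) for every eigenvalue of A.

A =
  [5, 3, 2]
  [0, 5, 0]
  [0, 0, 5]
λ = 5: alg = 3, geom = 2

Step 1 — factor the characteristic polynomial to read off the algebraic multiplicities:
  χ_A(x) = (x - 5)^3

Step 2 — compute geometric multiplicities via the rank-nullity identity g(λ) = n − rank(A − λI):
  rank(A − (5)·I) = 1, so dim ker(A − (5)·I) = n − 1 = 2

Summary:
  λ = 5: algebraic multiplicity = 3, geometric multiplicity = 2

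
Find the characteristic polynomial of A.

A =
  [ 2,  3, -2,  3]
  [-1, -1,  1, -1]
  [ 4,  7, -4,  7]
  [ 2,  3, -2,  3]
x^4

Expanding det(x·I − A) (e.g. by cofactor expansion or by noting that A is similar to its Jordan form J, which has the same characteristic polynomial as A) gives
  χ_A(x) = x^4
which factors as x^4. The eigenvalues (with algebraic multiplicities) are λ = 0 with multiplicity 4.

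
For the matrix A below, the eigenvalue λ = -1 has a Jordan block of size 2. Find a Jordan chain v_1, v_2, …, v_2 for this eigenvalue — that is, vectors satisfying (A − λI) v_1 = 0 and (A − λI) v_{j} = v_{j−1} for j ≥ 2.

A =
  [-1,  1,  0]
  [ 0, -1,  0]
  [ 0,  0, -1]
A Jordan chain for λ = -1 of length 2:
v_1 = (1, 0, 0)ᵀ
v_2 = (0, 1, 0)ᵀ

Let N = A − (-1)·I. We want v_2 with N^2 v_2 = 0 but N^1 v_2 ≠ 0; then v_{j-1} := N · v_j for j = 2, …, 2.

Pick v_2 = (0, 1, 0)ᵀ.
Then v_1 = N · v_2 = (1, 0, 0)ᵀ.

Sanity check: (A − (-1)·I) v_1 = (0, 0, 0)ᵀ = 0. ✓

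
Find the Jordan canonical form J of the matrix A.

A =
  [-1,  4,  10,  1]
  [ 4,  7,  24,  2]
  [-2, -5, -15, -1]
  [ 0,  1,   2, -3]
J_3(-3) ⊕ J_1(-3)

The characteristic polynomial is
  det(x·I − A) = x^4 + 12*x^3 + 54*x^2 + 108*x + 81 = (x + 3)^4

Eigenvalues and multiplicities (the geometric multiplicity of λ is n − rank(A − λI), which equals the number of Jordan blocks for λ):
  λ = -3: algebraic multiplicity = 4, geometric multiplicity = 2

Determining the block sizes for each eigenvalue:
  λ = -3: with am = 4 and gm = 2, the partition is not yet determined (e.g. several partitions of 4 into 2 parts exist). Let N = A − (-3)·I. Computing rank(N^1) = 2, rank(N^2) = 1, rank(N^3) = 0; the number of blocks of size ≥ j is rank(N^{j−1}) − rank(N^j), giving [2, 1, 1]. So we have 1 block(s) of size 3, 1 block(s) of size 1 → block sizes [3, 1]

Assembling the blocks gives a Jordan form
J =
  [-3,  1,  0,  0]
  [ 0, -3,  1,  0]
  [ 0,  0, -3,  0]
  [ 0,  0,  0, -3]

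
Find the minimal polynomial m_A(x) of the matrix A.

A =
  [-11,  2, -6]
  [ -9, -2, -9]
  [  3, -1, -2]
x^2 + 10*x + 25

The characteristic polynomial is χ_A(x) = (x + 5)^3, so the eigenvalues are known. The minimal polynomial is
  m_A(x) = Π_λ (x − λ)^{k_λ}
where k_λ is the size of the *largest* Jordan block for λ (equivalently, the smallest k with (A − λI)^k v = 0 for every generalised eigenvector v of λ).

  λ = -5: largest Jordan block has size 2, contributing (x + 5)^2

So m_A(x) = (x + 5)^2 = x^2 + 10*x + 25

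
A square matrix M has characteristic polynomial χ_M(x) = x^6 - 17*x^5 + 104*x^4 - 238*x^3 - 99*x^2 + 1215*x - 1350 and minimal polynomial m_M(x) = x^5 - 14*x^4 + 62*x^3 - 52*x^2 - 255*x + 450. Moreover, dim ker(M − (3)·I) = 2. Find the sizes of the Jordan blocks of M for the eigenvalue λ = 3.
Block sizes for λ = 3: [2, 1]

Step 1 — from the characteristic polynomial, algebraic multiplicity of λ = 3 is 3. From dim ker(M − (3)·I) = 2, there are exactly 2 Jordan blocks for λ = 3.
Step 2 — from the minimal polynomial, the factor (x − 3)^2 tells us the largest block for λ = 3 has size 2.
Step 3 — with total size 3, 2 blocks, and largest block 2, the block sizes (in nonincreasing order) are [2, 1].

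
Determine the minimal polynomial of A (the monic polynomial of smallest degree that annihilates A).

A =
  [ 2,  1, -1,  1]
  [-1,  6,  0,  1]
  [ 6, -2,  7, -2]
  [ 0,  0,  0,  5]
x^3 - 15*x^2 + 75*x - 125

The characteristic polynomial is χ_A(x) = (x - 5)^4, so the eigenvalues are known. The minimal polynomial is
  m_A(x) = Π_λ (x − λ)^{k_λ}
where k_λ is the size of the *largest* Jordan block for λ (equivalently, the smallest k with (A − λI)^k v = 0 for every generalised eigenvector v of λ).

  λ = 5: largest Jordan block has size 3, contributing (x − 5)^3

So m_A(x) = (x - 5)^3 = x^3 - 15*x^2 + 75*x - 125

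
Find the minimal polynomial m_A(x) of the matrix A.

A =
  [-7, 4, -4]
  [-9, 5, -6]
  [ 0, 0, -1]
x^2 + 2*x + 1

The characteristic polynomial is χ_A(x) = (x + 1)^3, so the eigenvalues are known. The minimal polynomial is
  m_A(x) = Π_λ (x − λ)^{k_λ}
where k_λ is the size of the *largest* Jordan block for λ (equivalently, the smallest k with (A − λI)^k v = 0 for every generalised eigenvector v of λ).

  λ = -1: largest Jordan block has size 2, contributing (x + 1)^2

So m_A(x) = (x + 1)^2 = x^2 + 2*x + 1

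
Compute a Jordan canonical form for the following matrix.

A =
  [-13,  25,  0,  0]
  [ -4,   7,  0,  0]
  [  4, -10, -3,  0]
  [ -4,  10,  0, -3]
J_2(-3) ⊕ J_1(-3) ⊕ J_1(-3)

The characteristic polynomial is
  det(x·I − A) = x^4 + 12*x^3 + 54*x^2 + 108*x + 81 = (x + 3)^4

Eigenvalues and multiplicities (the geometric multiplicity of λ is n − rank(A − λI), which equals the number of Jordan blocks for λ):
  λ = -3: algebraic multiplicity = 4, geometric multiplicity = 3

Determining the block sizes for each eigenvalue:
  λ = -3: 3 blocks summing to 4 forces exactly one block of size 2 and the rest size 1 → block sizes [2, 1, 1]

Assembling the blocks gives a Jordan form
J =
  [-3,  1,  0,  0]
  [ 0, -3,  0,  0]
  [ 0,  0, -3,  0]
  [ 0,  0,  0, -3]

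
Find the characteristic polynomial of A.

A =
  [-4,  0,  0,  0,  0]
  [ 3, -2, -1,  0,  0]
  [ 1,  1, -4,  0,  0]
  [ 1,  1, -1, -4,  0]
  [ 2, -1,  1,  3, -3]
x^5 + 17*x^4 + 115*x^3 + 387*x^2 + 648*x + 432

Expanding det(x·I − A) (e.g. by cofactor expansion or by noting that A is similar to its Jordan form J, which has the same characteristic polynomial as A) gives
  χ_A(x) = x^5 + 17*x^4 + 115*x^3 + 387*x^2 + 648*x + 432
which factors as (x + 3)^3*(x + 4)^2. The eigenvalues (with algebraic multiplicities) are λ = -4 with multiplicity 2, λ = -3 with multiplicity 3.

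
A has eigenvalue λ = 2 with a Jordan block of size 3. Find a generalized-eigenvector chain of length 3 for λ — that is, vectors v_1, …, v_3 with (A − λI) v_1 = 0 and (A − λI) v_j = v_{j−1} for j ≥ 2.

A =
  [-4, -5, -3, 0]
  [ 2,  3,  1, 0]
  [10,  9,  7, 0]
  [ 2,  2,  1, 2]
A Jordan chain for λ = 2 of length 3:
v_1 = (-4, 0, 8, 2)ᵀ
v_2 = (-6, 2, 10, 2)ᵀ
v_3 = (1, 0, 0, 0)ᵀ

Let N = A − (2)·I. We want v_3 with N^3 v_3 = 0 but N^2 v_3 ≠ 0; then v_{j-1} := N · v_j for j = 3, …, 2.

Pick v_3 = (1, 0, 0, 0)ᵀ.
Then v_2 = N · v_3 = (-6, 2, 10, 2)ᵀ.
Then v_1 = N · v_2 = (-4, 0, 8, 2)ᵀ.

Sanity check: (A − (2)·I) v_1 = (0, 0, 0, 0)ᵀ = 0. ✓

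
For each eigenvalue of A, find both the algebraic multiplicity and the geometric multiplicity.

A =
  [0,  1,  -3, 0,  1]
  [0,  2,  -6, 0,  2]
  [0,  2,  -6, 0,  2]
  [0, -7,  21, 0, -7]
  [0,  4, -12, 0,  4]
λ = 0: alg = 5, geom = 4

Step 1 — factor the characteristic polynomial to read off the algebraic multiplicities:
  χ_A(x) = x^5

Step 2 — compute geometric multiplicities via the rank-nullity identity g(λ) = n − rank(A − λI):
  rank(A − (0)·I) = 1, so dim ker(A − (0)·I) = n − 1 = 4

Summary:
  λ = 0: algebraic multiplicity = 5, geometric multiplicity = 4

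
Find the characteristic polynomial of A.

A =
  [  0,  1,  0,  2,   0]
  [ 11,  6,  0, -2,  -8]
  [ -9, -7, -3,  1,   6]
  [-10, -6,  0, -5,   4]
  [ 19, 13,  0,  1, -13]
x^5 + 15*x^4 + 90*x^3 + 270*x^2 + 405*x + 243

Expanding det(x·I − A) (e.g. by cofactor expansion or by noting that A is similar to its Jordan form J, which has the same characteristic polynomial as A) gives
  χ_A(x) = x^5 + 15*x^4 + 90*x^3 + 270*x^2 + 405*x + 243
which factors as (x + 3)^5. The eigenvalues (with algebraic multiplicities) are λ = -3 with multiplicity 5.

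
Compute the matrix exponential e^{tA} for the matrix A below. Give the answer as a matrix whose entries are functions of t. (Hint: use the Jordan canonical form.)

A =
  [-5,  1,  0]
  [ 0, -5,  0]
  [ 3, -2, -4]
e^{tA} =
  [exp(-5*t), t*exp(-5*t), 0]
  [0, exp(-5*t), 0]
  [3*exp(-4*t) - 3*exp(-5*t), -3*t*exp(-5*t) + exp(-4*t) - exp(-5*t), exp(-4*t)]

Strategy: write A = P · J · P⁻¹ where J is a Jordan canonical form, so e^{tA} = P · e^{tJ} · P⁻¹, and e^{tJ} can be computed block-by-block.

A has Jordan form
J =
  [-5,  1,  0]
  [ 0, -5,  0]
  [ 0,  0, -4]
(up to reordering of blocks).

Per-block formulas:
  For a 2×2 Jordan block J_2(-5): exp(t · J_2(-5)) = e^(-5t)·(I + t·N), where N is the 2×2 nilpotent shift.
  For a 1×1 block at λ = -4: exp(t · [-4]) = [e^(-4t)].

After assembling e^{tJ} and conjugating by P, we get:

e^{tA} =
  [exp(-5*t), t*exp(-5*t), 0]
  [0, exp(-5*t), 0]
  [3*exp(-4*t) - 3*exp(-5*t), -3*t*exp(-5*t) + exp(-4*t) - exp(-5*t), exp(-4*t)]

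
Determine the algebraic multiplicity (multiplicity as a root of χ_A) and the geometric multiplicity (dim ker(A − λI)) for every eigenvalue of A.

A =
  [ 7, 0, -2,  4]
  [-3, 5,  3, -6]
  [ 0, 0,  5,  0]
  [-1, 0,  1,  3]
λ = 5: alg = 4, geom = 3

Step 1 — factor the characteristic polynomial to read off the algebraic multiplicities:
  χ_A(x) = (x - 5)^4

Step 2 — compute geometric multiplicities via the rank-nullity identity g(λ) = n − rank(A − λI):
  rank(A − (5)·I) = 1, so dim ker(A − (5)·I) = n − 1 = 3

Summary:
  λ = 5: algebraic multiplicity = 4, geometric multiplicity = 3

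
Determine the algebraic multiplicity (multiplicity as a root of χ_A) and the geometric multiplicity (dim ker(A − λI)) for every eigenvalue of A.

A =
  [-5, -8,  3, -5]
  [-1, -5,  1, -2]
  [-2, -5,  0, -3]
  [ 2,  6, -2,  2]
λ = -2: alg = 4, geom = 2

Step 1 — factor the characteristic polynomial to read off the algebraic multiplicities:
  χ_A(x) = (x + 2)^4

Step 2 — compute geometric multiplicities via the rank-nullity identity g(λ) = n − rank(A − λI):
  rank(A − (-2)·I) = 2, so dim ker(A − (-2)·I) = n − 2 = 2

Summary:
  λ = -2: algebraic multiplicity = 4, geometric multiplicity = 2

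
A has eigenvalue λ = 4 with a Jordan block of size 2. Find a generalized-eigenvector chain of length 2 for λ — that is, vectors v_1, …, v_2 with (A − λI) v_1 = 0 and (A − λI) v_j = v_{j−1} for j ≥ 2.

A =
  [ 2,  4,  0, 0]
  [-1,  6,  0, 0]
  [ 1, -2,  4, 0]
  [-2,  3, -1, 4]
A Jordan chain for λ = 4 of length 2:
v_1 = (-2, -1, 1, -2)ᵀ
v_2 = (1, 0, 0, 0)ᵀ

Let N = A − (4)·I. We want v_2 with N^2 v_2 = 0 but N^1 v_2 ≠ 0; then v_{j-1} := N · v_j for j = 2, …, 2.

Pick v_2 = (1, 0, 0, 0)ᵀ.
Then v_1 = N · v_2 = (-2, -1, 1, -2)ᵀ.

Sanity check: (A − (4)·I) v_1 = (0, 0, 0, 0)ᵀ = 0. ✓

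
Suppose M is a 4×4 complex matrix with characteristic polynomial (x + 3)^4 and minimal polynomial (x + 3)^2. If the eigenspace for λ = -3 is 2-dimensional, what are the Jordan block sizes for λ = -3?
Block sizes for λ = -3: [2, 2]

Step 1 — from the characteristic polynomial, algebraic multiplicity of λ = -3 is 4. From dim ker(M − (-3)·I) = 2, there are exactly 2 Jordan blocks for λ = -3.
Step 2 — from the minimal polynomial, the factor (x + 3)^2 tells us the largest block for λ = -3 has size 2.
Step 3 — with total size 4, 2 blocks, and largest block 2, the block sizes (in nonincreasing order) are [2, 2].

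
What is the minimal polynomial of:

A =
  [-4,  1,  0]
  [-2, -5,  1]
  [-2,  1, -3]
x^3 + 12*x^2 + 48*x + 64

The characteristic polynomial is χ_A(x) = (x + 4)^3, so the eigenvalues are known. The minimal polynomial is
  m_A(x) = Π_λ (x − λ)^{k_λ}
where k_λ is the size of the *largest* Jordan block for λ (equivalently, the smallest k with (A − λI)^k v = 0 for every generalised eigenvector v of λ).

  λ = -4: largest Jordan block has size 3, contributing (x + 4)^3

So m_A(x) = (x + 4)^3 = x^3 + 12*x^2 + 48*x + 64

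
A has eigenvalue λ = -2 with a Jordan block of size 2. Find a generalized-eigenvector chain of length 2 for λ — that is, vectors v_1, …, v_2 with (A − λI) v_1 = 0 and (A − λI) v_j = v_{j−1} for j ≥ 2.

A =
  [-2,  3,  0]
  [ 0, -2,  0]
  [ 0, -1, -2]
A Jordan chain for λ = -2 of length 2:
v_1 = (3, 0, -1)ᵀ
v_2 = (0, 1, 0)ᵀ

Let N = A − (-2)·I. We want v_2 with N^2 v_2 = 0 but N^1 v_2 ≠ 0; then v_{j-1} := N · v_j for j = 2, …, 2.

Pick v_2 = (0, 1, 0)ᵀ.
Then v_1 = N · v_2 = (3, 0, -1)ᵀ.

Sanity check: (A − (-2)·I) v_1 = (0, 0, 0)ᵀ = 0. ✓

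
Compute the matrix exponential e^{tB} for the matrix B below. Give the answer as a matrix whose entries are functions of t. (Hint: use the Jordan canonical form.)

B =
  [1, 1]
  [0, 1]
e^{tB} =
  [exp(t), t*exp(t)]
  [0, exp(t)]

Strategy: write B = P · J · P⁻¹ where J is a Jordan canonical form, so e^{tB} = P · e^{tJ} · P⁻¹, and e^{tJ} can be computed block-by-block.

B has Jordan form
J =
  [1, 1]
  [0, 1]
(up to reordering of blocks).

Per-block formulas:
  For a 2×2 Jordan block J_2(1): exp(t · J_2(1)) = e^(1t)·(I + t·N), where N is the 2×2 nilpotent shift.

After assembling e^{tJ} and conjugating by P, we get:

e^{tB} =
  [exp(t), t*exp(t)]
  [0, exp(t)]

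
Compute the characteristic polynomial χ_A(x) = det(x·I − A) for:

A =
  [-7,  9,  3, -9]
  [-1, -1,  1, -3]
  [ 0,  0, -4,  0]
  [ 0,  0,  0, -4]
x^4 + 16*x^3 + 96*x^2 + 256*x + 256

Expanding det(x·I − A) (e.g. by cofactor expansion or by noting that A is similar to its Jordan form J, which has the same characteristic polynomial as A) gives
  χ_A(x) = x^4 + 16*x^3 + 96*x^2 + 256*x + 256
which factors as (x + 4)^4. The eigenvalues (with algebraic multiplicities) are λ = -4 with multiplicity 4.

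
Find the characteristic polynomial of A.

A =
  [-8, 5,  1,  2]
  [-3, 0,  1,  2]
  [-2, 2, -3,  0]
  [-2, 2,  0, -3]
x^4 + 14*x^3 + 72*x^2 + 162*x + 135

Expanding det(x·I − A) (e.g. by cofactor expansion or by noting that A is similar to its Jordan form J, which has the same characteristic polynomial as A) gives
  χ_A(x) = x^4 + 14*x^3 + 72*x^2 + 162*x + 135
which factors as (x + 3)^3*(x + 5). The eigenvalues (with algebraic multiplicities) are λ = -5 with multiplicity 1, λ = -3 with multiplicity 3.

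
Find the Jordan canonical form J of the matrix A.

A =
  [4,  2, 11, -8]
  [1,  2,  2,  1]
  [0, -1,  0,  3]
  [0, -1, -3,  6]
J_3(3) ⊕ J_1(3)

The characteristic polynomial is
  det(x·I − A) = x^4 - 12*x^3 + 54*x^2 - 108*x + 81 = (x - 3)^4

Eigenvalues and multiplicities (the geometric multiplicity of λ is n − rank(A − λI), which equals the number of Jordan blocks for λ):
  λ = 3: algebraic multiplicity = 4, geometric multiplicity = 2

Determining the block sizes for each eigenvalue:
  λ = 3: with am = 4 and gm = 2, the partition is not yet determined (e.g. several partitions of 4 into 2 parts exist). Let N = A − (3)·I. Computing rank(N^1) = 2, rank(N^2) = 1, rank(N^3) = 0; the number of blocks of size ≥ j is rank(N^{j−1}) − rank(N^j), giving [2, 1, 1]. So we have 1 block(s) of size 3, 1 block(s) of size 1 → block sizes [3, 1]

Assembling the blocks gives a Jordan form
J =
  [3, 1, 0, 0]
  [0, 3, 1, 0]
  [0, 0, 3, 0]
  [0, 0, 0, 3]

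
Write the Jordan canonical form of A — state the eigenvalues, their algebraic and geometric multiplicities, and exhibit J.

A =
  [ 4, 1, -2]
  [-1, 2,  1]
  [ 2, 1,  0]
J_3(2)

The characteristic polynomial is
  det(x·I − A) = x^3 - 6*x^2 + 12*x - 8 = (x - 2)^3

Eigenvalues and multiplicities (the geometric multiplicity of λ is n − rank(A − λI), which equals the number of Jordan blocks for λ):
  λ = 2: algebraic multiplicity = 3, geometric multiplicity = 1

Determining the block sizes for each eigenvalue:
  λ = 2: one block (gm = 1), so the single block has size am = 3 → block sizes [3]

Assembling the blocks gives a Jordan form
J =
  [2, 1, 0]
  [0, 2, 1]
  [0, 0, 2]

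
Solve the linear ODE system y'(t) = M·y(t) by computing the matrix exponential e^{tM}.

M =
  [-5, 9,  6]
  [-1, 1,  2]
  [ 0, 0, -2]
e^{tM} =
  [-3*t*exp(-2*t) + exp(-2*t), 9*t*exp(-2*t), 6*t*exp(-2*t)]
  [-t*exp(-2*t), 3*t*exp(-2*t) + exp(-2*t), 2*t*exp(-2*t)]
  [0, 0, exp(-2*t)]

Strategy: write M = P · J · P⁻¹ where J is a Jordan canonical form, so e^{tM} = P · e^{tJ} · P⁻¹, and e^{tJ} can be computed block-by-block.

M has Jordan form
J =
  [-2,  1,  0]
  [ 0, -2,  0]
  [ 0,  0, -2]
(up to reordering of blocks).

Per-block formulas:
  For a 1×1 block at λ = -2: exp(t · [-2]) = [e^(-2t)].
  For a 2×2 Jordan block J_2(-2): exp(t · J_2(-2)) = e^(-2t)·(I + t·N), where N is the 2×2 nilpotent shift.

After assembling e^{tJ} and conjugating by P, we get:

e^{tM} =
  [-3*t*exp(-2*t) + exp(-2*t), 9*t*exp(-2*t), 6*t*exp(-2*t)]
  [-t*exp(-2*t), 3*t*exp(-2*t) + exp(-2*t), 2*t*exp(-2*t)]
  [0, 0, exp(-2*t)]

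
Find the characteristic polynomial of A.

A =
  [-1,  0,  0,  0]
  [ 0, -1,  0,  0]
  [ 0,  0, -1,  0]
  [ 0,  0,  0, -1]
x^4 + 4*x^3 + 6*x^2 + 4*x + 1

Expanding det(x·I − A) (e.g. by cofactor expansion or by noting that A is similar to its Jordan form J, which has the same characteristic polynomial as A) gives
  χ_A(x) = x^4 + 4*x^3 + 6*x^2 + 4*x + 1
which factors as (x + 1)^4. The eigenvalues (with algebraic multiplicities) are λ = -1 with multiplicity 4.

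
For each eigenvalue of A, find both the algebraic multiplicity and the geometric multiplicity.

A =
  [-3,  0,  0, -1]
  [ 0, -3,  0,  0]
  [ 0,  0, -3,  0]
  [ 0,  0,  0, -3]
λ = -3: alg = 4, geom = 3

Step 1 — factor the characteristic polynomial to read off the algebraic multiplicities:
  χ_A(x) = (x + 3)^4

Step 2 — compute geometric multiplicities via the rank-nullity identity g(λ) = n − rank(A − λI):
  rank(A − (-3)·I) = 1, so dim ker(A − (-3)·I) = n − 1 = 3

Summary:
  λ = -3: algebraic multiplicity = 4, geometric multiplicity = 3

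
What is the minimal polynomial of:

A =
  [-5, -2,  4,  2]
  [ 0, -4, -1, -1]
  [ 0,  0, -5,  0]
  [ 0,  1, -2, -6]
x^3 + 15*x^2 + 75*x + 125

The characteristic polynomial is χ_A(x) = (x + 5)^4, so the eigenvalues are known. The minimal polynomial is
  m_A(x) = Π_λ (x − λ)^{k_λ}
where k_λ is the size of the *largest* Jordan block for λ (equivalently, the smallest k with (A − λI)^k v = 0 for every generalised eigenvector v of λ).

  λ = -5: largest Jordan block has size 3, contributing (x + 5)^3

So m_A(x) = (x + 5)^3 = x^3 + 15*x^2 + 75*x + 125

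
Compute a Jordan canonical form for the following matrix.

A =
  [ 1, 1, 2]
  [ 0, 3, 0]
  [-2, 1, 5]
J_2(3) ⊕ J_1(3)

The characteristic polynomial is
  det(x·I − A) = x^3 - 9*x^2 + 27*x - 27 = (x - 3)^3

Eigenvalues and multiplicities (the geometric multiplicity of λ is n − rank(A − λI), which equals the number of Jordan blocks for λ):
  λ = 3: algebraic multiplicity = 3, geometric multiplicity = 2

Determining the block sizes for each eigenvalue:
  λ = 3: 2 blocks summing to 3 forces exactly one block of size 2 and the rest size 1 → block sizes [2, 1]

Assembling the blocks gives a Jordan form
J =
  [3, 1, 0]
  [0, 3, 0]
  [0, 0, 3]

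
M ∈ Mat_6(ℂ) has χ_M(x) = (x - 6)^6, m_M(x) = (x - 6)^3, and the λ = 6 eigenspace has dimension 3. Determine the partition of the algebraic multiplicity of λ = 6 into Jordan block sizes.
Block sizes for λ = 6: [3, 2, 1]

Step 1 — from the characteristic polynomial, algebraic multiplicity of λ = 6 is 6. From dim ker(M − (6)·I) = 3, there are exactly 3 Jordan blocks for λ = 6.
Step 2 — from the minimal polynomial, the factor (x − 6)^3 tells us the largest block for λ = 6 has size 3.
Step 3 — with total size 6, 3 blocks, and largest block 3, the block sizes (in nonincreasing order) are [3, 2, 1].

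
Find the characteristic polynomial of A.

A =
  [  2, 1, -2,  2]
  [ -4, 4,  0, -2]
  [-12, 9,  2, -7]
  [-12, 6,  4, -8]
x^4

Expanding det(x·I − A) (e.g. by cofactor expansion or by noting that A is similar to its Jordan form J, which has the same characteristic polynomial as A) gives
  χ_A(x) = x^4
which factors as x^4. The eigenvalues (with algebraic multiplicities) are λ = 0 with multiplicity 4.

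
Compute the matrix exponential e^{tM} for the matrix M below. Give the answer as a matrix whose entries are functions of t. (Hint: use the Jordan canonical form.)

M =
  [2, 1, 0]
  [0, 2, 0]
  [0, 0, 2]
e^{tM} =
  [exp(2*t), t*exp(2*t), 0]
  [0, exp(2*t), 0]
  [0, 0, exp(2*t)]

Strategy: write M = P · J · P⁻¹ where J is a Jordan canonical form, so e^{tM} = P · e^{tJ} · P⁻¹, and e^{tJ} can be computed block-by-block.

M has Jordan form
J =
  [2, 1, 0]
  [0, 2, 0]
  [0, 0, 2]
(up to reordering of blocks).

Per-block formulas:
  For a 1×1 block at λ = 2: exp(t · [2]) = [e^(2t)].
  For a 2×2 Jordan block J_2(2): exp(t · J_2(2)) = e^(2t)·(I + t·N), where N is the 2×2 nilpotent shift.

After assembling e^{tJ} and conjugating by P, we get:

e^{tM} =
  [exp(2*t), t*exp(2*t), 0]
  [0, exp(2*t), 0]
  [0, 0, exp(2*t)]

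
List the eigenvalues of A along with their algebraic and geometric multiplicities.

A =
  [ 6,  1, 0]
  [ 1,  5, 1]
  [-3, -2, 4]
λ = 5: alg = 3, geom = 1

Step 1 — factor the characteristic polynomial to read off the algebraic multiplicities:
  χ_A(x) = (x - 5)^3

Step 2 — compute geometric multiplicities via the rank-nullity identity g(λ) = n − rank(A − λI):
  rank(A − (5)·I) = 2, so dim ker(A − (5)·I) = n − 2 = 1

Summary:
  λ = 5: algebraic multiplicity = 3, geometric multiplicity = 1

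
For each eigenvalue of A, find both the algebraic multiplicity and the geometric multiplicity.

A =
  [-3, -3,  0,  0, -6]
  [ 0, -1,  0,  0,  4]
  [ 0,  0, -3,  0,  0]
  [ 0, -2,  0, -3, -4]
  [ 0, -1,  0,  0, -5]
λ = -3: alg = 5, geom = 4

Step 1 — factor the characteristic polynomial to read off the algebraic multiplicities:
  χ_A(x) = (x + 3)^5

Step 2 — compute geometric multiplicities via the rank-nullity identity g(λ) = n − rank(A − λI):
  rank(A − (-3)·I) = 1, so dim ker(A − (-3)·I) = n − 1 = 4

Summary:
  λ = -3: algebraic multiplicity = 5, geometric multiplicity = 4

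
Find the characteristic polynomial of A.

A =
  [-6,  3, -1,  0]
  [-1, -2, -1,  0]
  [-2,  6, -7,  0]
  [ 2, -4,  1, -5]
x^4 + 20*x^3 + 150*x^2 + 500*x + 625

Expanding det(x·I − A) (e.g. by cofactor expansion or by noting that A is similar to its Jordan form J, which has the same characteristic polynomial as A) gives
  χ_A(x) = x^4 + 20*x^3 + 150*x^2 + 500*x + 625
which factors as (x + 5)^4. The eigenvalues (with algebraic multiplicities) are λ = -5 with multiplicity 4.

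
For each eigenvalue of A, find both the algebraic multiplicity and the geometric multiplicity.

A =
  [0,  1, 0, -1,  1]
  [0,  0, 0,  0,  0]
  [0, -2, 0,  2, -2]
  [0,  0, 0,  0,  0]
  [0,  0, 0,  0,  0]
λ = 0: alg = 5, geom = 4

Step 1 — factor the characteristic polynomial to read off the algebraic multiplicities:
  χ_A(x) = x^5

Step 2 — compute geometric multiplicities via the rank-nullity identity g(λ) = n − rank(A − λI):
  rank(A − (0)·I) = 1, so dim ker(A − (0)·I) = n − 1 = 4

Summary:
  λ = 0: algebraic multiplicity = 5, geometric multiplicity = 4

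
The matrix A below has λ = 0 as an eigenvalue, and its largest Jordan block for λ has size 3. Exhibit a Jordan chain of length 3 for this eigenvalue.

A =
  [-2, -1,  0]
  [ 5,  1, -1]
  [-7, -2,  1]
A Jordan chain for λ = 0 of length 3:
v_1 = (-1, 2, -3)ᵀ
v_2 = (-2, 5, -7)ᵀ
v_3 = (1, 0, 0)ᵀ

Let N = A − (0)·I. We want v_3 with N^3 v_3 = 0 but N^2 v_3 ≠ 0; then v_{j-1} := N · v_j for j = 3, …, 2.

Pick v_3 = (1, 0, 0)ᵀ.
Then v_2 = N · v_3 = (-2, 5, -7)ᵀ.
Then v_1 = N · v_2 = (-1, 2, -3)ᵀ.

Sanity check: (A − (0)·I) v_1 = (0, 0, 0)ᵀ = 0. ✓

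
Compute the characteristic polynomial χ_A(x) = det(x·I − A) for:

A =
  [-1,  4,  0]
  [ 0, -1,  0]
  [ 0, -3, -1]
x^3 + 3*x^2 + 3*x + 1

Expanding det(x·I − A) (e.g. by cofactor expansion or by noting that A is similar to its Jordan form J, which has the same characteristic polynomial as A) gives
  χ_A(x) = x^3 + 3*x^2 + 3*x + 1
which factors as (x + 1)^3. The eigenvalues (with algebraic multiplicities) are λ = -1 with multiplicity 3.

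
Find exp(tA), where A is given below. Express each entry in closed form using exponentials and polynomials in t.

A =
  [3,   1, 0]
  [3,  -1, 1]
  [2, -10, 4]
e^{tA} =
  [2*t^2*exp(2*t) + t*exp(2*t) + exp(2*t), -t^2*exp(2*t) + t*exp(2*t), t^2*exp(2*t)/2]
  [-2*t^2*exp(2*t) + 3*t*exp(2*t), t^2*exp(2*t) - 3*t*exp(2*t) + exp(2*t), -t^2*exp(2*t)/2 + t*exp(2*t)]
  [-12*t^2*exp(2*t) + 2*t*exp(2*t), 6*t^2*exp(2*t) - 10*t*exp(2*t), -3*t^2*exp(2*t) + 2*t*exp(2*t) + exp(2*t)]

Strategy: write A = P · J · P⁻¹ where J is a Jordan canonical form, so e^{tA} = P · e^{tJ} · P⁻¹, and e^{tJ} can be computed block-by-block.

A has Jordan form
J =
  [2, 1, 0]
  [0, 2, 1]
  [0, 0, 2]
(up to reordering of blocks).

Per-block formulas:
  For a 3×3 Jordan block J_3(2): exp(t · J_3(2)) = e^(2t)·(I + t·N + (t^2/2)·N^2), where N is the 3×3 nilpotent shift.

After assembling e^{tJ} and conjugating by P, we get:

e^{tA} =
  [2*t^2*exp(2*t) + t*exp(2*t) + exp(2*t), -t^2*exp(2*t) + t*exp(2*t), t^2*exp(2*t)/2]
  [-2*t^2*exp(2*t) + 3*t*exp(2*t), t^2*exp(2*t) - 3*t*exp(2*t) + exp(2*t), -t^2*exp(2*t)/2 + t*exp(2*t)]
  [-12*t^2*exp(2*t) + 2*t*exp(2*t), 6*t^2*exp(2*t) - 10*t*exp(2*t), -3*t^2*exp(2*t) + 2*t*exp(2*t) + exp(2*t)]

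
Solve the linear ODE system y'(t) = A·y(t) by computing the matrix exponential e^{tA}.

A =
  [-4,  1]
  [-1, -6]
e^{tA} =
  [t*exp(-5*t) + exp(-5*t), t*exp(-5*t)]
  [-t*exp(-5*t), -t*exp(-5*t) + exp(-5*t)]

Strategy: write A = P · J · P⁻¹ where J is a Jordan canonical form, so e^{tA} = P · e^{tJ} · P⁻¹, and e^{tJ} can be computed block-by-block.

A has Jordan form
J =
  [-5,  1]
  [ 0, -5]
(up to reordering of blocks).

Per-block formulas:
  For a 2×2 Jordan block J_2(-5): exp(t · J_2(-5)) = e^(-5t)·(I + t·N), where N is the 2×2 nilpotent shift.

After assembling e^{tJ} and conjugating by P, we get:

e^{tA} =
  [t*exp(-5*t) + exp(-5*t), t*exp(-5*t)]
  [-t*exp(-5*t), -t*exp(-5*t) + exp(-5*t)]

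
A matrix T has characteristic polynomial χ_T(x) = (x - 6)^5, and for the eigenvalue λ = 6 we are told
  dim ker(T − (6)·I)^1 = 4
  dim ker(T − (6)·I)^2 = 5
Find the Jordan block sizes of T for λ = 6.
Block sizes for λ = 6: [2, 1, 1, 1]

From the dimensions of kernels of powers, the number of Jordan blocks of size at least j is d_j − d_{j−1} where d_j = dim ker(N^j) (with d_0 = 0). Computing the differences gives [4, 1].
The number of blocks of size exactly k is (#blocks of size ≥ k) − (#blocks of size ≥ k + 1), so the partition is: 3 block(s) of size 1, 1 block(s) of size 2.
In nonincreasing order the block sizes are [2, 1, 1, 1].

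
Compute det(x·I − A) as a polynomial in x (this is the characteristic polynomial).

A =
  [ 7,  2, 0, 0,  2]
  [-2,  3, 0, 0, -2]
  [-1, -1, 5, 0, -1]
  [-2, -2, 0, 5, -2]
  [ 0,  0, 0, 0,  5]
x^5 - 25*x^4 + 250*x^3 - 1250*x^2 + 3125*x - 3125

Expanding det(x·I − A) (e.g. by cofactor expansion or by noting that A is similar to its Jordan form J, which has the same characteristic polynomial as A) gives
  χ_A(x) = x^5 - 25*x^4 + 250*x^3 - 1250*x^2 + 3125*x - 3125
which factors as (x - 5)^5. The eigenvalues (with algebraic multiplicities) are λ = 5 with multiplicity 5.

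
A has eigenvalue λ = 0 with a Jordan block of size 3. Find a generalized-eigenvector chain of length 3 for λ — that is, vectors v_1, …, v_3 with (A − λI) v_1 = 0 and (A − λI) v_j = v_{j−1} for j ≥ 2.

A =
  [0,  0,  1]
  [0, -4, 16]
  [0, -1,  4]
A Jordan chain for λ = 0 of length 3:
v_1 = (-1, 0, 0)ᵀ
v_2 = (0, -4, -1)ᵀ
v_3 = (0, 1, 0)ᵀ

Let N = A − (0)·I. We want v_3 with N^3 v_3 = 0 but N^2 v_3 ≠ 0; then v_{j-1} := N · v_j for j = 3, …, 2.

Pick v_3 = (0, 1, 0)ᵀ.
Then v_2 = N · v_3 = (0, -4, -1)ᵀ.
Then v_1 = N · v_2 = (-1, 0, 0)ᵀ.

Sanity check: (A − (0)·I) v_1 = (0, 0, 0)ᵀ = 0. ✓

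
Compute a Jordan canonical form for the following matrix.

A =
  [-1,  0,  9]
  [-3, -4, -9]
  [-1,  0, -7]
J_2(-4) ⊕ J_1(-4)

The characteristic polynomial is
  det(x·I − A) = x^3 + 12*x^2 + 48*x + 64 = (x + 4)^3

Eigenvalues and multiplicities (the geometric multiplicity of λ is n − rank(A − λI), which equals the number of Jordan blocks for λ):
  λ = -4: algebraic multiplicity = 3, geometric multiplicity = 2

Determining the block sizes for each eigenvalue:
  λ = -4: 2 blocks summing to 3 forces exactly one block of size 2 and the rest size 1 → block sizes [2, 1]

Assembling the blocks gives a Jordan form
J =
  [-4,  1,  0]
  [ 0, -4,  0]
  [ 0,  0, -4]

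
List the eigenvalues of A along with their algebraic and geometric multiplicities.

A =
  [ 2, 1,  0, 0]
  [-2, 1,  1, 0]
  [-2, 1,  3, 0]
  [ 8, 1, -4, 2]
λ = 2: alg = 4, geom = 2

Step 1 — factor the characteristic polynomial to read off the algebraic multiplicities:
  χ_A(x) = (x - 2)^4

Step 2 — compute geometric multiplicities via the rank-nullity identity g(λ) = n − rank(A − λI):
  rank(A − (2)·I) = 2, so dim ker(A − (2)·I) = n − 2 = 2

Summary:
  λ = 2: algebraic multiplicity = 4, geometric multiplicity = 2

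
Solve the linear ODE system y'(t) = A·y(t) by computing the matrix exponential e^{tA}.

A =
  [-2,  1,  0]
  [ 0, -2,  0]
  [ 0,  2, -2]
e^{tA} =
  [exp(-2*t), t*exp(-2*t), 0]
  [0, exp(-2*t), 0]
  [0, 2*t*exp(-2*t), exp(-2*t)]

Strategy: write A = P · J · P⁻¹ where J is a Jordan canonical form, so e^{tA} = P · e^{tJ} · P⁻¹, and e^{tJ} can be computed block-by-block.

A has Jordan form
J =
  [-2,  1,  0]
  [ 0, -2,  0]
  [ 0,  0, -2]
(up to reordering of blocks).

Per-block formulas:
  For a 2×2 Jordan block J_2(-2): exp(t · J_2(-2)) = e^(-2t)·(I + t·N), where N is the 2×2 nilpotent shift.
  For a 1×1 block at λ = -2: exp(t · [-2]) = [e^(-2t)].

After assembling e^{tJ} and conjugating by P, we get:

e^{tA} =
  [exp(-2*t), t*exp(-2*t), 0]
  [0, exp(-2*t), 0]
  [0, 2*t*exp(-2*t), exp(-2*t)]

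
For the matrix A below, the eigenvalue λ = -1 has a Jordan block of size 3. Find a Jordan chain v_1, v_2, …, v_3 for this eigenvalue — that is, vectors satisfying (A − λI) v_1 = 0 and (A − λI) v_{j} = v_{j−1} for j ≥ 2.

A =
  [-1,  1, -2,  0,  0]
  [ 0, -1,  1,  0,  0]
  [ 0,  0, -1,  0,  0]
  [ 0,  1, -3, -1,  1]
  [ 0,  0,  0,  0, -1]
A Jordan chain for λ = -1 of length 3:
v_1 = (1, 0, 0, 1, 0)ᵀ
v_2 = (-2, 1, 0, -3, 0)ᵀ
v_3 = (0, 0, 1, 0, 0)ᵀ

Let N = A − (-1)·I. We want v_3 with N^3 v_3 = 0 but N^2 v_3 ≠ 0; then v_{j-1} := N · v_j for j = 3, …, 2.

Pick v_3 = (0, 0, 1, 0, 0)ᵀ.
Then v_2 = N · v_3 = (-2, 1, 0, -3, 0)ᵀ.
Then v_1 = N · v_2 = (1, 0, 0, 1, 0)ᵀ.

Sanity check: (A − (-1)·I) v_1 = (0, 0, 0, 0, 0)ᵀ = 0. ✓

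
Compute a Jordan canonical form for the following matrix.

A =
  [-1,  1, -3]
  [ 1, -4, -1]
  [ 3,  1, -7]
J_3(-4)

The characteristic polynomial is
  det(x·I − A) = x^3 + 12*x^2 + 48*x + 64 = (x + 4)^3

Eigenvalues and multiplicities (the geometric multiplicity of λ is n − rank(A − λI), which equals the number of Jordan blocks for λ):
  λ = -4: algebraic multiplicity = 3, geometric multiplicity = 1

Determining the block sizes for each eigenvalue:
  λ = -4: one block (gm = 1), so the single block has size am = 3 → block sizes [3]

Assembling the blocks gives a Jordan form
J =
  [-4,  1,  0]
  [ 0, -4,  1]
  [ 0,  0, -4]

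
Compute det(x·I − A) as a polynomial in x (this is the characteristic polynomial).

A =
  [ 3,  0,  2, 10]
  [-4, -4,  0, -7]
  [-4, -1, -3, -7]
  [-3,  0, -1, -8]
x^4 + 12*x^3 + 54*x^2 + 108*x + 81

Expanding det(x·I − A) (e.g. by cofactor expansion or by noting that A is similar to its Jordan form J, which has the same characteristic polynomial as A) gives
  χ_A(x) = x^4 + 12*x^3 + 54*x^2 + 108*x + 81
which factors as (x + 3)^4. The eigenvalues (with algebraic multiplicities) are λ = -3 with multiplicity 4.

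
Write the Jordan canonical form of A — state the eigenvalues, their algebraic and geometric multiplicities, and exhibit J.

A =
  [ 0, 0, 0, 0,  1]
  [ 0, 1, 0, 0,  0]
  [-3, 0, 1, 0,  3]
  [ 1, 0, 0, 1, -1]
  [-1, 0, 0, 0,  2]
J_2(1) ⊕ J_1(1) ⊕ J_1(1) ⊕ J_1(1)

The characteristic polynomial is
  det(x·I − A) = x^5 - 5*x^4 + 10*x^3 - 10*x^2 + 5*x - 1 = (x - 1)^5

Eigenvalues and multiplicities (the geometric multiplicity of λ is n − rank(A − λI), which equals the number of Jordan blocks for λ):
  λ = 1: algebraic multiplicity = 5, geometric multiplicity = 4

Determining the block sizes for each eigenvalue:
  λ = 1: 4 blocks summing to 5 forces exactly one block of size 2 and the rest size 1 → block sizes [2, 1, 1, 1]

Assembling the blocks gives a Jordan form
J =
  [1, 1, 0, 0, 0]
  [0, 1, 0, 0, 0]
  [0, 0, 1, 0, 0]
  [0, 0, 0, 1, 0]
  [0, 0, 0, 0, 1]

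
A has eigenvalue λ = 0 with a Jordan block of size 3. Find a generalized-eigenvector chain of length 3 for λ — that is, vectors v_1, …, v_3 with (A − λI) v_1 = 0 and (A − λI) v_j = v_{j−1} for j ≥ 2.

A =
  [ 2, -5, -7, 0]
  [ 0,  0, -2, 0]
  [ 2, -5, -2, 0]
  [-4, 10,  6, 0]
A Jordan chain for λ = 0 of length 3:
v_1 = (-10, -4, 0, 4)ᵀ
v_2 = (2, 0, 2, -4)ᵀ
v_3 = (1, 0, 0, 0)ᵀ

Let N = A − (0)·I. We want v_3 with N^3 v_3 = 0 but N^2 v_3 ≠ 0; then v_{j-1} := N · v_j for j = 3, …, 2.

Pick v_3 = (1, 0, 0, 0)ᵀ.
Then v_2 = N · v_3 = (2, 0, 2, -4)ᵀ.
Then v_1 = N · v_2 = (-10, -4, 0, 4)ᵀ.

Sanity check: (A − (0)·I) v_1 = (0, 0, 0, 0)ᵀ = 0. ✓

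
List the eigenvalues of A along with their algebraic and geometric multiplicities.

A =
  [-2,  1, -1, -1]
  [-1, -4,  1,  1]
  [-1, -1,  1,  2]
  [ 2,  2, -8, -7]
λ = -3: alg = 4, geom = 2

Step 1 — factor the characteristic polynomial to read off the algebraic multiplicities:
  χ_A(x) = (x + 3)^4

Step 2 — compute geometric multiplicities via the rank-nullity identity g(λ) = n − rank(A − λI):
  rank(A − (-3)·I) = 2, so dim ker(A − (-3)·I) = n − 2 = 2

Summary:
  λ = -3: algebraic multiplicity = 4, geometric multiplicity = 2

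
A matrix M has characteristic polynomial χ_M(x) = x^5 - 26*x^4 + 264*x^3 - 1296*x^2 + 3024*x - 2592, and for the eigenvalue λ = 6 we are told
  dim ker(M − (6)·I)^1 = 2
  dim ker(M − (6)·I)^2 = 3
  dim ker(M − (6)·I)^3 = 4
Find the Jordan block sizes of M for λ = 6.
Block sizes for λ = 6: [3, 1]

From the dimensions of kernels of powers, the number of Jordan blocks of size at least j is d_j − d_{j−1} where d_j = dim ker(N^j) (with d_0 = 0). Computing the differences gives [2, 1, 1].
The number of blocks of size exactly k is (#blocks of size ≥ k) − (#blocks of size ≥ k + 1), so the partition is: 1 block(s) of size 1, 1 block(s) of size 3.
In nonincreasing order the block sizes are [3, 1].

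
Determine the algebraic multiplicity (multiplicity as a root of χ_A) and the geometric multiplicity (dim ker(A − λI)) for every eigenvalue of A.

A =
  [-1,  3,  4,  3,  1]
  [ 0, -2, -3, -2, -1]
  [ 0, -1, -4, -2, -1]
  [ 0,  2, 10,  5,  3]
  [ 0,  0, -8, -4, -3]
λ = -1: alg = 5, geom = 2

Step 1 — factor the characteristic polynomial to read off the algebraic multiplicities:
  χ_A(x) = (x + 1)^5

Step 2 — compute geometric multiplicities via the rank-nullity identity g(λ) = n − rank(A − λI):
  rank(A − (-1)·I) = 3, so dim ker(A − (-1)·I) = n − 3 = 2

Summary:
  λ = -1: algebraic multiplicity = 5, geometric multiplicity = 2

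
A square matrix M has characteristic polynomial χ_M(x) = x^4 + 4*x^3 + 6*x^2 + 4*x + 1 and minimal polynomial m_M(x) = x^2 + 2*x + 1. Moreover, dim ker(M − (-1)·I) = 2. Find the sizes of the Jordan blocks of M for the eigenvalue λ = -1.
Block sizes for λ = -1: [2, 2]

Step 1 — from the characteristic polynomial, algebraic multiplicity of λ = -1 is 4. From dim ker(M − (-1)·I) = 2, there are exactly 2 Jordan blocks for λ = -1.
Step 2 — from the minimal polynomial, the factor (x + 1)^2 tells us the largest block for λ = -1 has size 2.
Step 3 — with total size 4, 2 blocks, and largest block 2, the block sizes (in nonincreasing order) are [2, 2].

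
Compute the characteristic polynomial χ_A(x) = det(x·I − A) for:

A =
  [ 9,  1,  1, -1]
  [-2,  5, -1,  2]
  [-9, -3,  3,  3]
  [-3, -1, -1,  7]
x^4 - 24*x^3 + 216*x^2 - 864*x + 1296

Expanding det(x·I − A) (e.g. by cofactor expansion or by noting that A is similar to its Jordan form J, which has the same characteristic polynomial as A) gives
  χ_A(x) = x^4 - 24*x^3 + 216*x^2 - 864*x + 1296
which factors as (x - 6)^4. The eigenvalues (with algebraic multiplicities) are λ = 6 with multiplicity 4.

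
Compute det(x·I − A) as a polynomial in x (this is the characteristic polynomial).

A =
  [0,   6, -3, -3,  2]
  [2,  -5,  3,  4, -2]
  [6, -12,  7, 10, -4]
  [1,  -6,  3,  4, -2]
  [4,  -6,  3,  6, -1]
x^5 - 5*x^4 + 10*x^3 - 10*x^2 + 5*x - 1

Expanding det(x·I − A) (e.g. by cofactor expansion or by noting that A is similar to its Jordan form J, which has the same characteristic polynomial as A) gives
  χ_A(x) = x^5 - 5*x^4 + 10*x^3 - 10*x^2 + 5*x - 1
which factors as (x - 1)^5. The eigenvalues (with algebraic multiplicities) are λ = 1 with multiplicity 5.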